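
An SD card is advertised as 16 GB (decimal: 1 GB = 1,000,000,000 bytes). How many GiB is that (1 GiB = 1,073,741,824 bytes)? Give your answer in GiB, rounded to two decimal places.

16 GB = 16 × 10^9 bytes = 16,000,000,000 bytes
1 GiB = 1,073,741,824 bytes
16,000,000,000 / 1,073,741,824 = 14.90 GiB

14.90 GiB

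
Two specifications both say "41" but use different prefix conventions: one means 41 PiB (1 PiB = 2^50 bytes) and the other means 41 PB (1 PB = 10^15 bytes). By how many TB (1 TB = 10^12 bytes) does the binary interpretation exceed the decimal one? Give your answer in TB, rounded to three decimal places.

41 PiB = 41 × 1,125,899,906,842,624 = 46,161,896,180,547,584 bytes
41 PB = 41 × 1,000,000,000,000,000 = 41,000,000,000,000,000 bytes
difference = 5,161,896,180,547,584 bytes
5,161,896,180,547,584 / 1,000,000,000,000 = 5,161.896 TB

5,161.896 TB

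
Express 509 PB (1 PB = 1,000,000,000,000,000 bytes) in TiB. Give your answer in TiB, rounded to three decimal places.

462,932.803 TiB

509 PB × 1,000,000,000,000,000 bytes/PB = 509,000,000,000,000,000 bytes
1 TiB = 1,099,511,627,776 bytes
509,000,000,000,000,000 / 1,099,511,627,776 = 462,932.803 TiB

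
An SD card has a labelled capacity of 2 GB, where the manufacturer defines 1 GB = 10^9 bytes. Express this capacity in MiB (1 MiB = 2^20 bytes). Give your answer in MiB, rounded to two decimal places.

2 GB = 2 × 10^9 bytes = 2,000,000,000 bytes
1 MiB = 2^20 bytes = 1,048,576 bytes
2,000,000,000 / 1,048,576 = 1,907.35 MiB

1,907.35 MiB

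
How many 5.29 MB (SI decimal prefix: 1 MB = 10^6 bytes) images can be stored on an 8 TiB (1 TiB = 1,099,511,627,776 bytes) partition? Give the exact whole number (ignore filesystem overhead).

Capacity: 8 TiB = 8,796,093,022,208 bytes
Per item: 5.29 MB = 5,290,000 bytes
⌊8,796,093,022,208 / 5,290,000⌋ = 1,662,777

1,662,777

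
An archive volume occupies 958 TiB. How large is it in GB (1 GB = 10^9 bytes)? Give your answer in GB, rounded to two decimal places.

958 TiB = 958 × 2^40 bytes = 1,053,332,139,409,408 bytes
1 GB = 10^9 bytes = 1,000,000,000 bytes
1,053,332,139,409,408 / 1,000,000,000 = 1,053,332.14 GB

1,053,332.14 GB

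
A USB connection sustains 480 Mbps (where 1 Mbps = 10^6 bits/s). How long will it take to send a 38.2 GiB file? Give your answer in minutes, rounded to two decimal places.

11.39 minutes

38.2 GiB = 41,016,937,676.8 bytes = 328,135,501,414.4 bits
480 Mbps = 480,000,000 bits/s
time = 328,135,501,414.4 / 480,000,000 = 683.616 s
683.616 s / 60 = 11.39 minutes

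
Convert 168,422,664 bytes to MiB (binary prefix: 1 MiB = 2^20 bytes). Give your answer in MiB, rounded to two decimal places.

160.62 MiB

168,422,664 bytes given.
1 MiB = 1,048,576 bytes
168,422,664 / 1,048,576 = 160.62 MiB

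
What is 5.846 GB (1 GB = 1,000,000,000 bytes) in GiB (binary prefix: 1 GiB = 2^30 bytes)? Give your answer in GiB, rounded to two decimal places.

5.44 GiB

5.846 GB × 1,000,000,000 bytes/GB = 5,846,000,000 bytes
1 GiB = 1,073,741,824 bytes
5,846,000,000 / 1,073,741,824 = 5.44 GiB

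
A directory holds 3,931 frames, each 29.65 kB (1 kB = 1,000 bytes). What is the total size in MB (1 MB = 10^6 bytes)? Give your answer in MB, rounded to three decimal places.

116.554 MB

Total = 3,931 × 29.65 kB = 116554.15 kB
= 116554.15 × 1,000 bytes = 116,554,150 bytes
1 MB = 1,000,000 bytes
116,554,150 / 1,000,000 = 116.554 MB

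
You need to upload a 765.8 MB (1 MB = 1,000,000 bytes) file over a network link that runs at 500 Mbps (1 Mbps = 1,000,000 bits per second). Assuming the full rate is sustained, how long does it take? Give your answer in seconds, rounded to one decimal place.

765.8 MB = 765,800,000 bytes = 6,126,400,000 bits
500 Mbps = 500,000,000 bits/s
time = 6,126,400,000 / 500,000,000 = 12.3 s

12.3 seconds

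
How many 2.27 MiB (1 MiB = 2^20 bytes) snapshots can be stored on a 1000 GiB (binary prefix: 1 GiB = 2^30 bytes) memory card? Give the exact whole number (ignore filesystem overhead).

451,101

Capacity: 1000 GiB = 1,073,741,824,000 bytes
Per item: 2.27 MiB = 2,380,267.52 bytes
⌊1,073,741,824,000 / 2,380,267.52⌋ = 451,101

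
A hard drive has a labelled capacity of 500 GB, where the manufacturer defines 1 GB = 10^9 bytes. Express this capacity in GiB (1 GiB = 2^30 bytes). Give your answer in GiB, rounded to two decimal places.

465.66 GiB

500 GB = 500 × 10^9 bytes = 500,000,000,000 bytes
1 GiB = 1,073,741,824 bytes
500,000,000,000 / 1,073,741,824 = 465.66 GiB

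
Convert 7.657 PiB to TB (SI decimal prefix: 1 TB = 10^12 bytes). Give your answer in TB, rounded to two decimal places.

8,621.02 TB

7.657 PiB × 1,125,899,906,842,624 bytes/PiB = 8,621,015,586,693,971.968 bytes
1 TB = 10^12 bytes = 1,000,000,000,000 bytes
8,621,015,586,693,971.968 / 1,000,000,000,000 = 8,621.02 TB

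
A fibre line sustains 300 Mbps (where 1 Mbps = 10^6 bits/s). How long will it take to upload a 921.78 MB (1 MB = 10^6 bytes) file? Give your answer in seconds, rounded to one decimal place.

24.6 seconds

921.78 MB = 921,780,000 bytes = 7,374,240,000 bits
300 Mbps = 300,000,000 bits/s
time = 7,374,240,000 / 300,000,000 = 24.6 s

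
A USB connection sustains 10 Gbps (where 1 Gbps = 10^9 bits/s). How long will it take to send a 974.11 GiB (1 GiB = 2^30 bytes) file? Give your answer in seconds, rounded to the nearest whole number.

837 seconds

974.11 GiB = 1,045,942,648,176.64 bytes = 8,367,541,185,413.12 bits
10 Gbps = 10,000,000,000 bits/s
time = 8,367,541,185,413.12 / 10,000,000,000 = 837 s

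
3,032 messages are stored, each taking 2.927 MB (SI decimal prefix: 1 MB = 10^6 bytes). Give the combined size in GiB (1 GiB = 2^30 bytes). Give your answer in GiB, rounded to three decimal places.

8.265 GiB

Total = 3,032 × 2.927 MB = 8874.664 MB
= 8874.664 × 1,000,000 bytes = 8,874,664,000 bytes
1 GiB = 1,073,741,824 bytes
8,874,664,000 / 1,073,741,824 = 8.265 GiB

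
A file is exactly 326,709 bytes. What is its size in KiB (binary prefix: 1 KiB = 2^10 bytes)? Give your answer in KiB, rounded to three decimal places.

319.052 KiB

326,709 bytes given.
1 KiB = 1,024 bytes
326,709 / 1,024 = 319.052 KiB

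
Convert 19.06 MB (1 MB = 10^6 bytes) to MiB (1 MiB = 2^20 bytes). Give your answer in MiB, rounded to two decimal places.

19.06 MB = 19.06 × 10^6 bytes = 19,060,000 bytes
1 MiB = 1,048,576 bytes
19,060,000 / 1,048,576 = 18.18 MiB

18.18 MiB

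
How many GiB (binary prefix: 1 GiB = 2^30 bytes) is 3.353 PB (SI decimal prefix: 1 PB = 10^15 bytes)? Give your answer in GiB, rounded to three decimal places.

3,122,724.593 GiB

3.353 PB = 3.353 × 10^15 bytes = 3,353,000,000,000,000 bytes
1 GiB = 1,073,741,824 bytes
3,353,000,000,000,000 / 1,073,741,824 = 3,122,724.593 GiB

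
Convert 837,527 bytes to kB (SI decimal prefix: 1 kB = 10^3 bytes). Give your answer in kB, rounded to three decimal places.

837.527 kB

837,527 bytes given.
1 kB = 10^3 bytes = 1,000 bytes
837,527 / 1,000 = 837.527 kB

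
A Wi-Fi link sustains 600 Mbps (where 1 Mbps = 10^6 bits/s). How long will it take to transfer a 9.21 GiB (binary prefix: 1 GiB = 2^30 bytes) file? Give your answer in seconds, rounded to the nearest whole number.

132 seconds

9.21 GiB = 9,889,162,199.04 bytes = 79,113,297,592.32 bits
600 Mbps = 600,000,000 bits/s
time = 79,113,297,592.32 / 600,000,000 = 132 s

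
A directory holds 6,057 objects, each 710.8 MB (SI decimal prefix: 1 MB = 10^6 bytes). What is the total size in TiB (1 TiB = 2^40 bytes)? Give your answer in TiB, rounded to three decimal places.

Total = 6,057 × 710.8 MB = 4305315.6 MB
= 4305315.6 × 1,000,000 bytes = 4,305,315,600,000 bytes
1 TiB = 1,099,511,627,776 bytes
4,305,315,600,000 / 1,099,511,627,776 = 3.916 TiB

3.916 TiB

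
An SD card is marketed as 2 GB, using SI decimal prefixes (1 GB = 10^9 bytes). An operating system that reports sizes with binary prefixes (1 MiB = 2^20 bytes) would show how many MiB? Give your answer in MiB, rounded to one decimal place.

2 GB × 1,000,000,000 bytes/GB = 2,000,000,000 bytes
1 MiB = 2^20 bytes = 1,048,576 bytes
2,000,000,000 / 1,048,576 = 1,907.3 MiB

1,907.3 MiB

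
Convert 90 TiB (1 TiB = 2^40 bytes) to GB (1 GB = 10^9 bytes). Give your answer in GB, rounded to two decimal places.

98,956.05 GB

90 TiB × 1,099,511,627,776 bytes/TiB = 98,956,046,499,840 bytes
1 GB = 1,000,000,000 bytes
98,956,046,499,840 / 1,000,000,000 = 98,956.05 GB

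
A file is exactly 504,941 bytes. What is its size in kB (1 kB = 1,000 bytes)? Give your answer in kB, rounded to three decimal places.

504,941 bytes given.
1 kB = 10^3 bytes = 1,000 bytes
504,941 / 1,000 = 504.941 kB

504.941 kB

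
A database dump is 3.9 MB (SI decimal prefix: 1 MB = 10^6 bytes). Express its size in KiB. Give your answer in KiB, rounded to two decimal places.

3.9 MB = 3.9 × 10^6 bytes = 3,900,000 bytes
1 KiB = 2^10 bytes = 1,024 bytes
3,900,000 / 1,024 = 3,808.59 KiB

3,808.59 KiB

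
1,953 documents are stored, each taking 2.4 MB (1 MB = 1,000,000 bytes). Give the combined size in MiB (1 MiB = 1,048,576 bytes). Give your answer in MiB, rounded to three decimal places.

4,470.062 MiB

Total = 1,953 × 2.4 MB = 4687.2 MB
= 4687.2 × 1,000,000 bytes = 4,687,200,000 bytes
1 MiB = 1,048,576 bytes
4,687,200,000 / 1,048,576 = 4,470.062 MiB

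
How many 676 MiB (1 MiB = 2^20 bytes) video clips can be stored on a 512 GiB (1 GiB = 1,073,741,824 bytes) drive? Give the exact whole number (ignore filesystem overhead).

775

Capacity: 512 GiB = 549,755,813,888 bytes
Per item: 676 MiB = 708,837,376 bytes
⌊549,755,813,888 / 708,837,376⌋ = 775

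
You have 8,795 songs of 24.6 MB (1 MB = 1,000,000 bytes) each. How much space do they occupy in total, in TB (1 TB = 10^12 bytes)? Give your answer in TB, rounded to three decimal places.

0.216 TB

Total = 8,795 × 24.6 MB = 216,357 MB
= 216,357 × 1,000,000 bytes = 216,357,000,000 bytes
1 TB = 1,000,000,000,000 bytes
216,357,000,000 / 1,000,000,000,000 = 0.216 TB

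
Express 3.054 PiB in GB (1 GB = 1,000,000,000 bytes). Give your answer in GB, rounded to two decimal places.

3.054 PiB × 1,125,899,906,842,624 bytes/PiB = 3,438,498,315,497,373.696 bytes
1 GB = 10^9 bytes = 1,000,000,000 bytes
3,438,498,315,497,373.696 / 1,000,000,000 = 3,438,498.32 GB

3,438,498.32 GB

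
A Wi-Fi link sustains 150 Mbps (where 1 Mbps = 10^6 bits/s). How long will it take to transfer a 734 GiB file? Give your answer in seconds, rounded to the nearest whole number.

42,033 seconds

734 GiB = 788,126,498,816 bytes = 6,305,011,990,528 bits
150 Mbps = 150,000,000 bits/s
time = 6,305,011,990,528 / 150,000,000 = 42,033 s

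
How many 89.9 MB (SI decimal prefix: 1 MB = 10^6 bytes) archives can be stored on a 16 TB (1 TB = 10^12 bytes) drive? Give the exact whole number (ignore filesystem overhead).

Capacity: 16 TB = 16,000,000,000,000 bytes
Per item: 89.9 MB = 89,900,000 bytes
⌊16,000,000,000,000 / 89,900,000⌋ = 177,975

177,975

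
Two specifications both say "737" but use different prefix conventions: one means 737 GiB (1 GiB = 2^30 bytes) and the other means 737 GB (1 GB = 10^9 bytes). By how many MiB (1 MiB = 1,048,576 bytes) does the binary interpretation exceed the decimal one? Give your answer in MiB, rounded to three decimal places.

737 GiB = 737 × 1,073,741,824 = 791,347,724,288 bytes
737 GB = 737 × 1,000,000,000 = 737,000,000,000 bytes
difference = 54,347,724,288 bytes
54,347,724,288 / 1,048,576 = 51,830.029 MiB

51,830.029 MiB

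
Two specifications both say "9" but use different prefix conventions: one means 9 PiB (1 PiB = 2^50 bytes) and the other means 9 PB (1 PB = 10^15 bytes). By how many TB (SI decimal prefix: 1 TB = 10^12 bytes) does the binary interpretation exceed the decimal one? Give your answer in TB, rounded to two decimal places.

9 PiB = 9 × 1,125,899,906,842,624 = 10,133,099,161,583,616 bytes
9 PB = 9 × 1,000,000,000,000,000 = 9,000,000,000,000,000 bytes
difference = 1,133,099,161,583,616 bytes
1,133,099,161,583,616 / 1,000,000,000,000 = 1,133.10 TB

1,133.10 TB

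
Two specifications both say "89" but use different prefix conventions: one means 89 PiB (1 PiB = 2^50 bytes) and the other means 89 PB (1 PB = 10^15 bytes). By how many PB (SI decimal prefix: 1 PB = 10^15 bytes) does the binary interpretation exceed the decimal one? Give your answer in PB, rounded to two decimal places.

89 PiB = 89 × 1,125,899,906,842,624 = 100,205,091,708,993,536 bytes
89 PB = 89 × 1,000,000,000,000,000 = 89,000,000,000,000,000 bytes
difference = 11,205,091,708,993,536 bytes
11,205,091,708,993,536 / 1,000,000,000,000,000 = 11.21 PB

11.21 PB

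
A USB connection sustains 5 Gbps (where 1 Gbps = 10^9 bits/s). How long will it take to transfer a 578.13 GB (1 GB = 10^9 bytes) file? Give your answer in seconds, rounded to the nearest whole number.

578.13 GB = 578,130,000,000 bytes = 4,625,040,000,000 bits
5 Gbps = 5,000,000,000 bits/s
time = 4,625,040,000,000 / 5,000,000,000 = 925 s

925 seconds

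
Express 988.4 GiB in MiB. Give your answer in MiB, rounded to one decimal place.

1,012,121.6 MiB

988.4 GiB = 988.4 × 2^30 bytes = 1,061,286,418,841.6 bytes
1 MiB = 2^20 bytes = 1,048,576 bytes
1,061,286,418,841.6 / 1,048,576 = 1,012,121.6 MiB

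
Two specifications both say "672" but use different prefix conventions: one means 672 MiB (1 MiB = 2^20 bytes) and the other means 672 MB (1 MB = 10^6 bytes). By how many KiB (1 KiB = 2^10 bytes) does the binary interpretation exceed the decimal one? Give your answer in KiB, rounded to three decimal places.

31,878.000 KiB

672 MiB = 672 × 1,048,576 = 704,643,072 bytes
672 MB = 672 × 1,000,000 = 672,000,000 bytes
difference = 32,643,072 bytes
32,643,072 / 1,024 = 31,878.000 KiB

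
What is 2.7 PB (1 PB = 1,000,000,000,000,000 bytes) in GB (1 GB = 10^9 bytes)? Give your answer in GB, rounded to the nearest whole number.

2,700,000 GB

2.7 PB = 2.7 × 10^15 bytes = 2,700,000,000,000,000 bytes
1 GB = 10^9 bytes = 1,000,000,000 bytes
2,700,000,000,000,000 / 1,000,000,000 = 2,700,000 GB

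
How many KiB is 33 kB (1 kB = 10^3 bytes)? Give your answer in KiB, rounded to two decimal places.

32.23 KiB

33 kB = 33 × 10^3 bytes = 33,000 bytes
1 KiB = 2^10 bytes = 1,024 bytes
33,000 / 1,024 = 32.23 KiB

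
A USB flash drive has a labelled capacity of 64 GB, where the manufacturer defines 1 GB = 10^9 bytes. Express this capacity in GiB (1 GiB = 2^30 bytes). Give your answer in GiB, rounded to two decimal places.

64 GB × 1,000,000,000 bytes/GB = 64,000,000,000 bytes
1 GiB = 1,073,741,824 bytes
64,000,000,000 / 1,073,741,824 = 59.60 GiB

59.60 GiB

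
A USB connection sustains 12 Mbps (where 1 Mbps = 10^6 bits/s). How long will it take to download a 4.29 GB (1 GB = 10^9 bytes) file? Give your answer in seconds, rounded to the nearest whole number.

2,860 seconds

4.29 GB = 4,290,000,000 bytes = 34,320,000,000 bits
12 Mbps = 12,000,000 bits/s
time = 34,320,000,000 / 12,000,000 = 2,860 s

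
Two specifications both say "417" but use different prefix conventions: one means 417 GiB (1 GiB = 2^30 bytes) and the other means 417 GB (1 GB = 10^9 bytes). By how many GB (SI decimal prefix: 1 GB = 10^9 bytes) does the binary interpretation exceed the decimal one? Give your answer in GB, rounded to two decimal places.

417 GiB = 417 × 1,073,741,824 = 447,750,340,608 bytes
417 GB = 417 × 1,000,000,000 = 417,000,000,000 bytes
difference = 30,750,340,608 bytes
30,750,340,608 / 1,000,000,000 = 30.75 GB

30.75 GB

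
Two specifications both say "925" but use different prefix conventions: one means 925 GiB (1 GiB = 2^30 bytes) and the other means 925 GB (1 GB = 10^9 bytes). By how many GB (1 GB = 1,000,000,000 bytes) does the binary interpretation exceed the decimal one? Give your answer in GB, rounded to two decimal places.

925 GiB = 925 × 1,073,741,824 = 993,211,187,200 bytes
925 GB = 925 × 1,000,000,000 = 925,000,000,000 bytes
difference = 68,211,187,200 bytes
68,211,187,200 / 1,000,000,000 = 68.21 GB

68.21 GB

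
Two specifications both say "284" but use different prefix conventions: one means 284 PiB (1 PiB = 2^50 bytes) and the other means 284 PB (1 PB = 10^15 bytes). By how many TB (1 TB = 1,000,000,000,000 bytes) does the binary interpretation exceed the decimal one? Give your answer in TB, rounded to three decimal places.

35,755.574 TB

284 PiB = 284 × 1,125,899,906,842,624 = 319,755,573,543,305,216 bytes
284 PB = 284 × 1,000,000,000,000,000 = 284,000,000,000,000,000 bytes
difference = 35,755,573,543,305,216 bytes
35,755,573,543,305,216 / 1,000,000,000,000 = 35,755.574 TB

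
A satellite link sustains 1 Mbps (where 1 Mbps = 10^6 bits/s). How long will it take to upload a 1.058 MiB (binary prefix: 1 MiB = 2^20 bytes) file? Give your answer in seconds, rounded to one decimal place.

1.058 MiB = 1,109,393.408 bytes = 8,875,147.264 bits
1 Mbps = 1,000,000 bits/s
time = 8,875,147.264 / 1,000,000 = 8.9 s

8.9 seconds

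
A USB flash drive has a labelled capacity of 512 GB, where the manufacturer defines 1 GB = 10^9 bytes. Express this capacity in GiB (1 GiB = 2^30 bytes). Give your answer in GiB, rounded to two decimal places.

512 GB = 512 × 10^9 bytes = 512,000,000,000 bytes
1 GiB = 1,073,741,824 bytes
512,000,000,000 / 1,073,741,824 = 476.84 GiB

476.84 GiB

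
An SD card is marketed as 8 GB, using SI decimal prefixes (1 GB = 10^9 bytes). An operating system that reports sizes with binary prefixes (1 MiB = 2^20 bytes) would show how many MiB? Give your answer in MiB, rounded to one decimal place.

8 GB = 8 × 10^9 bytes = 8,000,000,000 bytes
1 MiB = 1,048,576 bytes
8,000,000,000 / 1,048,576 = 7,629.4 MiB

7,629.4 MiB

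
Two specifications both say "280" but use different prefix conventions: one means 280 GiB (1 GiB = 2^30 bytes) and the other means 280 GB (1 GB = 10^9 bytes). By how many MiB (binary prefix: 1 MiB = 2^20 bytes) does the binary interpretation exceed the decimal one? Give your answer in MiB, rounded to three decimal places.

280 GiB = 280 × 1,073,741,824 = 300,647,710,720 bytes
280 GB = 280 × 1,000,000,000 = 280,000,000,000 bytes
difference = 20,647,710,720 bytes
20,647,710,720 / 1,048,576 = 19,691.191 MiB

19,691.191 MiB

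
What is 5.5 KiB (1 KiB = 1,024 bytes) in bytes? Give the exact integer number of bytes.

5.5 × 1,024 = 5,632 bytes  (1 KiB = 2^10 bytes)

5,632 bytes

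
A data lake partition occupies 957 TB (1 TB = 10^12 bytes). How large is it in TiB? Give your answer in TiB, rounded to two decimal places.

957 TB × 1,000,000,000,000 bytes/TB = 957,000,000,000,000 bytes
1 TiB = 2^40 bytes = 1,099,511,627,776 bytes
957,000,000,000,000 / 1,099,511,627,776 = 870.39 TiB

870.39 TiB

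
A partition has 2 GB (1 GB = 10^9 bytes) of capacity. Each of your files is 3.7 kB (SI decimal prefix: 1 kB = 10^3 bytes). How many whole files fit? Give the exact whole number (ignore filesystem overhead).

Capacity: 2 GB = 2,000,000,000 bytes
Per item: 3.7 kB = 3,700 bytes
⌊2,000,000,000 / 3,700⌋ = 540,540

540,540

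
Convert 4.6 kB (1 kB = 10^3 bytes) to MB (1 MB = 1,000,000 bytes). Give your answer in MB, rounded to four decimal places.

0.0046 MB

4.6 kB × 1,000 bytes/kB = 4,600 bytes
1 MB = 10^6 bytes = 1,000,000 bytes
4,600 / 1,000,000 = 0.0046 MB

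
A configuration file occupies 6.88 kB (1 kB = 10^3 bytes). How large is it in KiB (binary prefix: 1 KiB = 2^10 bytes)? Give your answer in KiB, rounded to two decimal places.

6.72 KiB

6.88 kB × 1,000 bytes/kB = 6,880 bytes
1 KiB = 1,024 bytes
6,880 / 1,024 = 6.72 KiB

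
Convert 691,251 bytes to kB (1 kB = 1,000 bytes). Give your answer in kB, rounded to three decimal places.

691.251 kB

691,251 bytes given.
1 kB = 10^3 bytes = 1,000 bytes
691,251 / 1,000 = 691.251 kB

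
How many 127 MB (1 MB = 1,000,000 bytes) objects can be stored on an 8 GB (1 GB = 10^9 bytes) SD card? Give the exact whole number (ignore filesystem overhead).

Capacity: 8 GB = 8,000,000,000 bytes
Per item: 127 MB = 127,000,000 bytes
⌊8,000,000,000 / 127,000,000⌋ = 62

62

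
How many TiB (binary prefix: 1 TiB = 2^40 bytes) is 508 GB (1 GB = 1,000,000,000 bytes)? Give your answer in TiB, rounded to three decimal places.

0.462 TiB

508 GB = 508 × 10^9 bytes = 508,000,000,000 bytes
1 TiB = 1,099,511,627,776 bytes
508,000,000,000 / 1,099,511,627,776 = 0.462 TiB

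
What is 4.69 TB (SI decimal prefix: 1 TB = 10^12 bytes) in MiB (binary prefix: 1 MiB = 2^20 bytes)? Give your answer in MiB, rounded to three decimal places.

4,472,732.544 MiB

4.69 TB = 4.69 × 10^12 bytes = 4,690,000,000,000 bytes
1 MiB = 1,048,576 bytes
4,690,000,000,000 / 1,048,576 = 4,472,732.544 MiB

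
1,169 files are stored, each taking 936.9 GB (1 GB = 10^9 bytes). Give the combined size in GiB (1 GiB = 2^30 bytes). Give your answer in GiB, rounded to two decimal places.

1,020,018.10 GiB

Total = 1,169 × 936.9 GB = 1095236.1 GB
= 1095236.1 × 1,000,000,000 bytes = 1,095,236,100,000,000 bytes
1 GiB = 1,073,741,824 bytes
1,095,236,100,000,000 / 1,073,741,824 = 1,020,018.10 GiB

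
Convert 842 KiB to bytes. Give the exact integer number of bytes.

842 × 1,024 = 862,208 bytes  (1 KiB = 2^10 bytes)

862,208 bytes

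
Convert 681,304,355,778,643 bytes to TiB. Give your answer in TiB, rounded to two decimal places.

681,304,355,778,643 bytes given.
1 TiB = 2^40 bytes = 1,099,511,627,776 bytes
681,304,355,778,643 / 1,099,511,627,776 = 619.64 TiB

619.64 TiB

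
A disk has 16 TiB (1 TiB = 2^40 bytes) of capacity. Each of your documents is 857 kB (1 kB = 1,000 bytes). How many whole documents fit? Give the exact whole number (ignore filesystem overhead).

20,527,638

Capacity: 16 TiB = 17,592,186,044,416 bytes
Per item: 857 kB = 857,000 bytes
⌊17,592,186,044,416 / 857,000⌋ = 20,527,638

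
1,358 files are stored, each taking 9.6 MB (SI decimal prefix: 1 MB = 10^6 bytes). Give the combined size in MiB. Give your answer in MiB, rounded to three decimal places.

12,432.861 MiB

Total = 1,358 × 9.6 MB = 13036.8 MB
= 13036.8 × 1,000,000 bytes = 13,036,800,000 bytes
1 MiB = 1,048,576 bytes
13,036,800,000 / 1,048,576 = 12,432.861 MiB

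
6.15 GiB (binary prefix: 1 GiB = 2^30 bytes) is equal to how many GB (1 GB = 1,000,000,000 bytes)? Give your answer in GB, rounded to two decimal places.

6.60 GB

6.15 GiB = 6.15 × 2^30 bytes = 6,603,512,217.6 bytes
1 GB = 10^9 bytes = 1,000,000,000 bytes
6,603,512,217.6 / 1,000,000,000 = 6.60 GB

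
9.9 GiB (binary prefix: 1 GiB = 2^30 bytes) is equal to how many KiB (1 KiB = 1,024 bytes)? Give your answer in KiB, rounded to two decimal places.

10,380,902.40 KiB

9.9 GiB × 1,073,741,824 bytes/GiB = 10,630,044,057.6 bytes
1 KiB = 2^10 bytes = 1,024 bytes
10,630,044,057.6 / 1,024 = 10,380,902.40 KiB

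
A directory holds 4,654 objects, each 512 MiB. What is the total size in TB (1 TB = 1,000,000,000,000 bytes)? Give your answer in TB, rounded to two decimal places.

2.50 TB

Total = 4,654 × 512 MiB = 2,382,848 MiB
= 2,382,848 × 1,048,576 bytes = 2,498,597,224,448 bytes
1 TB = 1,000,000,000,000 bytes
2,498,597,224,448 / 1,000,000,000,000 = 2.50 TB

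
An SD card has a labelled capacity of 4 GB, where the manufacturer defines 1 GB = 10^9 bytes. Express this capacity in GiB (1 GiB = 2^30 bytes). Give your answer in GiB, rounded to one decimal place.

3.7 GiB

4 GB = 4 × 10^9 bytes = 4,000,000,000 bytes
1 GiB = 1,073,741,824 bytes
4,000,000,000 / 1,073,741,824 = 3.7 GiB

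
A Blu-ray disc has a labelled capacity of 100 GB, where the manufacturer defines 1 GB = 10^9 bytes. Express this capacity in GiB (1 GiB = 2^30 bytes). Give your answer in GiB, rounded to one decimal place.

93.1 GiB

100 GB = 100 × 10^9 bytes = 100,000,000,000 bytes
1 GiB = 1,073,741,824 bytes
100,000,000,000 / 1,073,741,824 = 93.1 GiB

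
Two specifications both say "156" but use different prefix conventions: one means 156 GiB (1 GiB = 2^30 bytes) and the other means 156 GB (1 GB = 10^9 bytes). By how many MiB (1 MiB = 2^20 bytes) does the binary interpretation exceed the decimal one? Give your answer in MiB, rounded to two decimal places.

156 GiB = 156 × 1,073,741,824 = 167,503,724,544 bytes
156 GB = 156 × 1,000,000,000 = 156,000,000,000 bytes
difference = 11,503,724,544 bytes
11,503,724,544 / 1,048,576 = 10,970.81 MiB

10,970.81 MiB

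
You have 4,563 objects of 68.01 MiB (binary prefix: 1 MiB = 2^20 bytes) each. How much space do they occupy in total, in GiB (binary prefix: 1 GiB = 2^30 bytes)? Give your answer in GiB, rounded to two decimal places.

303.06 GiB

Total = 4,563 × 68.01 MiB = 310329.63 MiB
= 310329.63 × 1,048,576 bytes = 325,404,202,106.88 bytes
1 GiB = 1,073,741,824 bytes
325,404,202,106.88 / 1,073,741,824 = 303.06 GiB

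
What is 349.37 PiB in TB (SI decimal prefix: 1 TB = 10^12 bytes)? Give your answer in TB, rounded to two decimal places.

349.37 PiB = 349.37 × 2^50 bytes = 393,355,650,453,607,546.88 bytes
1 TB = 10^12 bytes = 1,000,000,000,000 bytes
393,355,650,453,607,546.88 / 1,000,000,000,000 = 393,355.65 TB

393,355.65 TB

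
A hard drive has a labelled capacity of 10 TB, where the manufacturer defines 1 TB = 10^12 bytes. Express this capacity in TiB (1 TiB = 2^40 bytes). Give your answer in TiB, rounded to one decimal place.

10 TB × 1,000,000,000,000 bytes/TB = 10,000,000,000,000 bytes
1 TiB = 1,099,511,627,776 bytes
10,000,000,000,000 / 1,099,511,627,776 = 9.1 TiB

9.1 TiB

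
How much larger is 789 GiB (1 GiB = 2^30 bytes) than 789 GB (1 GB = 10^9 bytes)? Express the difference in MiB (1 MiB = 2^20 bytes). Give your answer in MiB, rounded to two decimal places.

55,486.96 MiB

789 GiB = 789 × 1,073,741,824 = 847,182,299,136 bytes
789 GB = 789 × 1,000,000,000 = 789,000,000,000 bytes
difference = 58,182,299,136 bytes
58,182,299,136 / 1,048,576 = 55,486.96 MiB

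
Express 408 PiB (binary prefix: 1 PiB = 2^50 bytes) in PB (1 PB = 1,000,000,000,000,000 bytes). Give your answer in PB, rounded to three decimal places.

408 PiB = 408 × 2^50 bytes = 459,367,161,991,790,592 bytes
1 PB = 1,000,000,000,000,000 bytes
459,367,161,991,790,592 / 1,000,000,000,000,000 = 459.367 PB

459.367 PB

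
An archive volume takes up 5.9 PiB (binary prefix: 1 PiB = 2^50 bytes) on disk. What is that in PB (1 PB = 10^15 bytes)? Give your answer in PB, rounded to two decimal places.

5.9 PiB = 5.9 × 2^50 bytes = 6,642,809,450,371,481.6 bytes
1 PB = 1,000,000,000,000,000 bytes
6,642,809,450,371,481.6 / 1,000,000,000,000,000 = 6.64 PB

6.64 PB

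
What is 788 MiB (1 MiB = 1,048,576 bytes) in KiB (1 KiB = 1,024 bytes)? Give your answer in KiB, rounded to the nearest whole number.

788 MiB = 788 × 2^20 bytes = 826,277,888 bytes
1 KiB = 2^10 bytes = 1,024 bytes
826,277,888 / 1,024 = 806,912 KiB

806,912 KiB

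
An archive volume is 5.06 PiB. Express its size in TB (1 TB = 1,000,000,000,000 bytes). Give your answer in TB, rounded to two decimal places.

5,697.05 TB

5.06 PiB = 5.06 × 2^50 bytes = 5,697,053,528,623,677.44 bytes
1 TB = 1,000,000,000,000 bytes
5,697,053,528,623,677.44 / 1,000,000,000,000 = 5,697.05 TB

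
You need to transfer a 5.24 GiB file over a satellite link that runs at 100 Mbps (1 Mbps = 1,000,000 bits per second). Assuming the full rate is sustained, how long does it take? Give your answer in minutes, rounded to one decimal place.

5.24 GiB = 5,626,407,157.76 bytes = 45,011,257,262.08 bits
100 Mbps = 100,000,000 bits/s
time = 45,011,257,262.08 / 100,000,000 = 450.11 s
450.11 s / 60 = 7.5 minutes

7.5 minutes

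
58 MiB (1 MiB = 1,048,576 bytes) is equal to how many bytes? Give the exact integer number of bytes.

58 × 1,048,576 = 60,817,408 bytes  (1 MiB = 2^20 bytes)

60,817,408 bytes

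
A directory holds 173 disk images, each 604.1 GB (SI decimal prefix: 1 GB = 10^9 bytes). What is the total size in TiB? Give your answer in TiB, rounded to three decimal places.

95.051 TiB

Total = 173 × 604.1 GB = 104509.3 GB
= 104509.3 × 1,000,000,000 bytes = 104,509,300,000,000 bytes
1 TiB = 1,099,511,627,776 bytes
104,509,300,000,000 / 1,099,511,627,776 = 95.051 TiB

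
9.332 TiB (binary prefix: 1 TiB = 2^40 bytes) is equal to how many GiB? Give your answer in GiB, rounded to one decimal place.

9.332 TiB = 9.332 × 2^40 bytes = 10,260,642,510,405.632 bytes
1 GiB = 1,073,741,824 bytes
10,260,642,510,405.632 / 1,073,741,824 = 9,556.0 GiB

9,556.0 GiB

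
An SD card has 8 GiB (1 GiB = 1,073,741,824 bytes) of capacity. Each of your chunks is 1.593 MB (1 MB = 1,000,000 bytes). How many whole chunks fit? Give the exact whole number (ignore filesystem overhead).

Capacity: 8 GiB = 8,589,934,592 bytes
Per item: 1.593 MB = 1,593,000 bytes
⌊8,589,934,592 / 1,593,000⌋ = 5,392

5,392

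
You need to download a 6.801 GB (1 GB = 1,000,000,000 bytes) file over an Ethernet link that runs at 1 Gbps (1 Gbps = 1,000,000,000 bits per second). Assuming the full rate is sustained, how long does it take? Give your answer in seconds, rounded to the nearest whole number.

54 seconds

6.801 GB = 6,801,000,000 bytes = 54,408,000,000 bits
1 Gbps = 1,000,000,000 bits/s
time = 54,408,000,000 / 1,000,000,000 = 54 s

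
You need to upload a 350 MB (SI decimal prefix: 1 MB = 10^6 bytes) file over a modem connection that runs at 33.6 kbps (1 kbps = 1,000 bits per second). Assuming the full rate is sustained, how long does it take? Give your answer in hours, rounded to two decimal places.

23.15 hours

350 MB = 350,000,000 bytes = 2,800,000,000 bits
33.6 kbps = 33,600 bits/s
time = 2,800,000,000 / 33,600 = 83,333.3333 s
83,333.3333 s / 3600 = 23.15 hours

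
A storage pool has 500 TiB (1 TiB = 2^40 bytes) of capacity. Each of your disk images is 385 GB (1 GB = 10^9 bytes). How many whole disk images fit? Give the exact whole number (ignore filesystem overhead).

Capacity: 500 TiB = 549,755,813,888,000 bytes
Per item: 385 GB = 385,000,000,000 bytes
⌊549,755,813,888,000 / 385,000,000,000⌋ = 1,427

1,427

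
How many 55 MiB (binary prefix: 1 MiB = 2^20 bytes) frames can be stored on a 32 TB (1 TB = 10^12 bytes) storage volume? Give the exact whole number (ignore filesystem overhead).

Capacity: 32 TB = 32,000,000,000,000 bytes
Per item: 55 MiB = 57,671,680 bytes
⌊32,000,000,000,000 / 57,671,680⌋ = 554,865

554,865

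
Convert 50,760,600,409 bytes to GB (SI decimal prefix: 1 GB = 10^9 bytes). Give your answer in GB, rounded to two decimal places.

50.76 GB

50,760,600,409 bytes given.
1 GB = 10^9 bytes = 1,000,000,000 bytes
50,760,600,409 / 1,000,000,000 = 50.76 GB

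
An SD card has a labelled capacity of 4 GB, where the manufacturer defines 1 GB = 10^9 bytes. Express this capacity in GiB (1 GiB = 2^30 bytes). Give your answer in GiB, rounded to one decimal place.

4 GB × 1,000,000,000 bytes/GB = 4,000,000,000 bytes
1 GiB = 1,073,741,824 bytes
4,000,000,000 / 1,073,741,824 = 3.7 GiB

3.7 GiB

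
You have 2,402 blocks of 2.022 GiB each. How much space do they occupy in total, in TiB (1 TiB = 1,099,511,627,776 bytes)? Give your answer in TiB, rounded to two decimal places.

Total = 2,402 × 2.022 GiB = 4856.844 GiB
= 4856.844 × 1,073,741,824 bytes = 5,214,996,535,443.456 bytes
1 TiB = 1,099,511,627,776 bytes
5,214,996,535,443.456 / 1,099,511,627,776 = 4.74 TiB

4.74 TiB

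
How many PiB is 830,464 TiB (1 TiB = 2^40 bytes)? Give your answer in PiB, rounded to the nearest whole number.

830,464 TiB × 1,099,511,627,776 bytes/TiB = 913,104,824,449,368,064 bytes
1 PiB = 1,125,899,906,842,624 bytes
913,104,824,449,368,064 / 1,125,899,906,842,624 = 811 PiB

811 PiB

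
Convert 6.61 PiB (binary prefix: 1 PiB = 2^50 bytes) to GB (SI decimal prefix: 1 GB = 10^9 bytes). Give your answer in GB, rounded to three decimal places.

6.61 PiB = 6.61 × 2^50 bytes = 7,442,198,384,229,744.64 bytes
1 GB = 10^9 bytes = 1,000,000,000 bytes
7,442,198,384,229,744.64 / 1,000,000,000 = 7,442,198.384 GB

7,442,198.384 GB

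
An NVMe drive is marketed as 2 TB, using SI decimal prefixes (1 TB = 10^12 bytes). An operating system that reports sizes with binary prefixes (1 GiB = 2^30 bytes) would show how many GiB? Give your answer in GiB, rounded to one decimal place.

1,862.6 GiB

2 TB × 1,000,000,000,000 bytes/TB = 2,000,000,000,000 bytes
1 GiB = 1,073,741,824 bytes
2,000,000,000,000 / 1,073,741,824 = 1,862.6 GiB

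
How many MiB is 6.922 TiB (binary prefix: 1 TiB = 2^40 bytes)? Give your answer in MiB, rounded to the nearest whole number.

6.922 TiB = 6.922 × 2^40 bytes = 7,610,819,487,465.472 bytes
1 MiB = 2^20 bytes = 1,048,576 bytes
7,610,819,487,465.472 / 1,048,576 = 7,258,243 MiB

7,258,243 MiB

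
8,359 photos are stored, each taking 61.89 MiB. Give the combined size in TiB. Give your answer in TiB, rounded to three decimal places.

0.493 TiB

Total = 8,359 × 61.89 MiB = 517338.51 MiB
= 517338.51 × 1,048,576 bytes = 542,468,745,461.76 bytes
1 TiB = 1,099,511,627,776 bytes
542,468,745,461.76 / 1,099,511,627,776 = 0.493 TiB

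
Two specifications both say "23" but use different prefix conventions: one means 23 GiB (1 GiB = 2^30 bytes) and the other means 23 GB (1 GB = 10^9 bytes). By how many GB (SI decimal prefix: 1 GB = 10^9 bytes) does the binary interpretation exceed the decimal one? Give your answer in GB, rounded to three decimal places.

1.696 GB

23 GiB = 23 × 1,073,741,824 = 24,696,061,952 bytes
23 GB = 23 × 1,000,000,000 = 23,000,000,000 bytes
difference = 1,696,061,952 bytes
1,696,061,952 / 1,000,000,000 = 1.696 GB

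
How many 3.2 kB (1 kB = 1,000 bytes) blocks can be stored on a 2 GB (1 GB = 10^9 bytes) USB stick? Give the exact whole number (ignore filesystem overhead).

625,000

Capacity: 2 GB = 2,000,000,000 bytes
Per item: 3.2 kB = 3,200 bytes
⌊2,000,000,000 / 3,200⌋ = 625,000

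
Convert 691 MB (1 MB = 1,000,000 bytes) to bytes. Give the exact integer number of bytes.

691,000,000 bytes

691 × 1,000,000 = 691,000,000 bytes  (1 MB = 10^6 bytes)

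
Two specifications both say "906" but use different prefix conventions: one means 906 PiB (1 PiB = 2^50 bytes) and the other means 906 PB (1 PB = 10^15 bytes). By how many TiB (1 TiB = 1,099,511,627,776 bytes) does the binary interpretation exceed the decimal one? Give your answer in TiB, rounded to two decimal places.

103,741.80 TiB

906 PiB = 906 × 1,125,899,906,842,624 = 1,020,065,315,599,417,344 bytes
906 PB = 906 × 1,000,000,000,000,000 = 906,000,000,000,000,000 bytes
difference = 114,065,315,599,417,344 bytes
114,065,315,599,417,344 / 1,099,511,627,776 = 103,741.80 TiB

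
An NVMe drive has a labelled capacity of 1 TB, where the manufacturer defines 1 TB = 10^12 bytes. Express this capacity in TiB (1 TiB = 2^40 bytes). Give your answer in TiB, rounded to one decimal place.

0.9 TiB

1 TB = 1 × 10^12 bytes = 1,000,000,000,000 bytes
1 TiB = 2^40 bytes = 1,099,511,627,776 bytes
1,000,000,000,000 / 1,099,511,627,776 = 0.9 TiB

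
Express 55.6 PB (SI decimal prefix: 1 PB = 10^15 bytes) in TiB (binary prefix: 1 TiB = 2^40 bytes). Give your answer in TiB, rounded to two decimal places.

55.6 PB = 55.6 × 10^15 bytes = 55,600,000,000,000,000 bytes
1 TiB = 1,099,511,627,776 bytes
55,600,000,000,000,000 / 1,099,511,627,776 = 50,567.91 TiB

50,567.91 TiB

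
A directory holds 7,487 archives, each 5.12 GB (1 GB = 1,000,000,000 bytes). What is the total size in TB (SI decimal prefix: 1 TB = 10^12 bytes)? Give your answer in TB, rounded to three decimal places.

38.333 TB

Total = 7,487 × 5.12 GB = 38333.44 GB
= 38333.44 × 1,000,000,000 bytes = 38,333,440,000,000 bytes
1 TB = 1,000,000,000,000 bytes
38,333,440,000,000 / 1,000,000,000,000 = 38.333 TB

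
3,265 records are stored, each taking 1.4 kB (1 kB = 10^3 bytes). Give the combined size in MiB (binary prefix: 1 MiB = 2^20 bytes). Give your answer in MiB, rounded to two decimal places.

4.36 MiB

Total = 3,265 × 1.4 kB = 4571 kB
= 4571 × 1,000 bytes = 4,571,000 bytes
1 MiB = 1,048,576 bytes
4,571,000 / 1,048,576 = 4.36 MiB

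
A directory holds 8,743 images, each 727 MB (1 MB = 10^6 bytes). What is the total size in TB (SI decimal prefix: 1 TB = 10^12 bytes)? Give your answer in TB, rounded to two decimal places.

Total = 8,743 × 727 MB = 6,356,161 MB
= 6,356,161 × 1,000,000 bytes = 6,356,161,000,000 bytes
1 TB = 1,000,000,000,000 bytes
6,356,161,000,000 / 1,000,000,000,000 = 6.36 TB

6.36 TB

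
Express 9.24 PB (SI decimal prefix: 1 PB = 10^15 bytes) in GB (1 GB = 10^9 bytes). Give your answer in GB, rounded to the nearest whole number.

9.24 PB × 1,000,000,000,000,000 bytes/PB = 9,240,000,000,000,000 bytes
1 GB = 10^9 bytes = 1,000,000,000 bytes
9,240,000,000,000,000 / 1,000,000,000 = 9,240,000 GB

9,240,000 GB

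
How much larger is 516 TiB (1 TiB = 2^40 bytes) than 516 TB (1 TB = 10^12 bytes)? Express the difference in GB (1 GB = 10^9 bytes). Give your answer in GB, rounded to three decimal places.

51,348.000 GB

516 TiB = 516 × 1,099,511,627,776 = 567,347,999,932,416 bytes
516 TB = 516 × 1,000,000,000,000 = 516,000,000,000,000 bytes
difference = 51,347,999,932,416 bytes
51,347,999,932,416 / 1,000,000,000 = 51,348.000 GB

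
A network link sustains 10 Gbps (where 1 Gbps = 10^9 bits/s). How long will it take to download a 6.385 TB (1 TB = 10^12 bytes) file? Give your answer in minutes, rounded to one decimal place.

6.385 TB = 6,385,000,000,000 bytes = 51,080,000,000,000 bits
10 Gbps = 10,000,000,000 bits/s
time = 51,080,000,000,000 / 10,000,000,000 = 5,108.00 s
5,108.00 s / 60 = 85.1 minutes

85.1 minutes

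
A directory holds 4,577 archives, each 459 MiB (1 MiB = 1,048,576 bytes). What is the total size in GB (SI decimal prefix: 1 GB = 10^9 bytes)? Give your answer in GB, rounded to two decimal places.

2,202.89 GB

Total = 4,577 × 459 MiB = 2,100,843 MiB
= 2,100,843 × 1,048,576 bytes = 2,202,893,549,568 bytes
1 GB = 1,000,000,000 bytes
2,202,893,549,568 / 1,000,000,000 = 2,202.89 GB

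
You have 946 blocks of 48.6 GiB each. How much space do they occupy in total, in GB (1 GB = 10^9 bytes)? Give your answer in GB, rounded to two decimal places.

49,365.92 GB

Total = 946 × 48.6 GiB = 45975.6 GiB
= 45975.6 × 1,073,741,824 bytes = 49,365,924,603,494.4 bytes
1 GB = 1,000,000,000 bytes
49,365,924,603,494.4 / 1,000,000,000 = 49,365.92 GB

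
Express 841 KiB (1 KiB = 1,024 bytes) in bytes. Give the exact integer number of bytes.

841 × 1,024 = 861,184 bytes  (1 KiB = 2^10 bytes)

861,184 bytes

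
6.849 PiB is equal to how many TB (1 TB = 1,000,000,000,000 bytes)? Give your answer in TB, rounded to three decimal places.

6.849 PiB = 6.849 × 2^50 bytes = 7,711,288,461,965,131.776 bytes
1 TB = 10^12 bytes = 1,000,000,000,000 bytes
7,711,288,461,965,131.776 / 1,000,000,000,000 = 7,711.288 TB

7,711.288 TB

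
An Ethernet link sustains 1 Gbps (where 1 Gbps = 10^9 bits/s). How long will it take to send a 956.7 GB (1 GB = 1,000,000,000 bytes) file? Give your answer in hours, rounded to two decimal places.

2.13 hours

956.7 GB = 956,700,000,000 bytes = 7,653,600,000,000 bits
1 Gbps = 1,000,000,000 bits/s
time = 7,653,600,000,000 / 1,000,000,000 = 7,653.6000 s
7,653.6000 s / 3600 = 2.13 hours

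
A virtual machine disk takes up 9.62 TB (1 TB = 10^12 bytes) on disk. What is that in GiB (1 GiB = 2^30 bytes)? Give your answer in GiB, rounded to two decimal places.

9.62 TB = 9.62 × 10^12 bytes = 9,620,000,000,000 bytes
1 GiB = 2^30 bytes = 1,073,741,824 bytes
9,620,000,000,000 / 1,073,741,824 = 8,959.32 GiB

8,959.32 GiB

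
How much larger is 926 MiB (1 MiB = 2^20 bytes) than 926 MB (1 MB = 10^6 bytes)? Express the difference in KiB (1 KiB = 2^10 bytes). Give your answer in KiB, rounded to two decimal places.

926 MiB = 926 × 1,048,576 = 970,981,376 bytes
926 MB = 926 × 1,000,000 = 926,000,000 bytes
difference = 44,981,376 bytes
44,981,376 / 1,024 = 43,927.13 KiB

43,927.13 KiB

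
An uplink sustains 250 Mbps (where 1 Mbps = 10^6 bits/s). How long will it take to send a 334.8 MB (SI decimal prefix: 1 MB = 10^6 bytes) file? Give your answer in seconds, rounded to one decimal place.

334.8 MB = 334,800,000 bytes = 2,678,400,000 bits
250 Mbps = 250,000,000 bits/s
time = 2,678,400,000 / 250,000,000 = 10.7 s

10.7 seconds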